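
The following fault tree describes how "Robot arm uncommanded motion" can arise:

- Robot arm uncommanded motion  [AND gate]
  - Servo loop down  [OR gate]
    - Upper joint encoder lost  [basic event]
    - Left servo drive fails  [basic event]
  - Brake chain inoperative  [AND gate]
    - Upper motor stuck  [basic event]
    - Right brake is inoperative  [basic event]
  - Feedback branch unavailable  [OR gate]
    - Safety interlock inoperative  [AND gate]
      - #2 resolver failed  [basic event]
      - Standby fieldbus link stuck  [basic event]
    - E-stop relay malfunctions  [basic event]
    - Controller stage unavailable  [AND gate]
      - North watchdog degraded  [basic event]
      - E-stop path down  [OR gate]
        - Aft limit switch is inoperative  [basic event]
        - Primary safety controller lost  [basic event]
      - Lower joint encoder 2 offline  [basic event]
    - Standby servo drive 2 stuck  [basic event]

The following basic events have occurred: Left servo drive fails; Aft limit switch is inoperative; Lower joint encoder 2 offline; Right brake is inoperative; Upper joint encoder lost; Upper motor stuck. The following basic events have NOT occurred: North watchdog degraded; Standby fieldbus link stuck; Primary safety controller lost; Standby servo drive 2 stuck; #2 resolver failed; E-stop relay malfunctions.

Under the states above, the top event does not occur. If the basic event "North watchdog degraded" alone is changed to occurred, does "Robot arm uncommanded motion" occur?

Counterfactual: set "North watchdog degraded" to occurred.
Servo loop down [OR]: Upper joint encoder lost=occurs, Left servo drive fails=occurs → at least one input occurs → occurs.
Brake chain inoperative [AND]: Upper motor stuck=occurs, Right brake is inoperative=occurs → all inputs occur → occurs.
Safety interlock inoperative [AND]: #2 resolver failed=not, Standby fieldbus link stuck=not → not all inputs occur → does not occur.
E-stop path down [OR]: Aft limit switch is inoperative=occurs, Primary safety controller lost=not → at least one input occurs → occurs.
Controller stage unavailable [AND]: North watchdog degraded=occurs, E-stop path down=occurs, Lower joint encoder 2 offline=occurs → all inputs occur → occurs.
Feedback branch unavailable [OR]: Safety interlock inoperative=not, E-stop relay malfunctions=not, Controller stage unavailable=occurs, Standby servo drive 2 stuck=not → at least one input occurs → occurs.
Robot arm uncommanded motion [AND]: Servo loop down=occurs, Brake chain inoperative=occurs, Feedback branch unavailable=occurs → all inputs occur → occurs.

Yes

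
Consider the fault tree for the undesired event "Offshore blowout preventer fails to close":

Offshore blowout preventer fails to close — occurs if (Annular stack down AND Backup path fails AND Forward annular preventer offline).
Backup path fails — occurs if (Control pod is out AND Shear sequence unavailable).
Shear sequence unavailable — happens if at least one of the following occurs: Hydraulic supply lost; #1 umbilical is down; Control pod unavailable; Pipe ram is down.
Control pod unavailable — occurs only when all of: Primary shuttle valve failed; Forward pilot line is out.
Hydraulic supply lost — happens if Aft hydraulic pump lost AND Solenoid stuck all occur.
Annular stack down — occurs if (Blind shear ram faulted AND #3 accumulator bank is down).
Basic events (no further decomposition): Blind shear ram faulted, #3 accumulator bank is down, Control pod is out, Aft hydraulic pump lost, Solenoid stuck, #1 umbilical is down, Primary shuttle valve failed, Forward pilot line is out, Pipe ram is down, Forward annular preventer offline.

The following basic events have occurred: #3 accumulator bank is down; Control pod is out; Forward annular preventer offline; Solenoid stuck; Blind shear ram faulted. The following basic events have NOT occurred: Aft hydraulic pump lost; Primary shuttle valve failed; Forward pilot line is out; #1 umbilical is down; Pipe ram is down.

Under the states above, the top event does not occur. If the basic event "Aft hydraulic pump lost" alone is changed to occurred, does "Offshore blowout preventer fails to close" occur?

Yes

Counterfactual: set "Aft hydraulic pump lost" to occurred.
Annular stack down [AND]: Blind shear ram faulted=occurs, #3 accumulator bank is down=occurs → all inputs occur → occurs.
Hydraulic supply lost [AND]: Aft hydraulic pump lost=occurs, Solenoid stuck=occurs → all inputs occur → occurs.
Control pod unavailable [AND]: Primary shuttle valve failed=not, Forward pilot line is out=not → not all inputs occur → does not occur.
Shear sequence unavailable [OR]: Hydraulic supply lost=occurs, #1 umbilical is down=not, Control pod unavailable=not, Pipe ram is down=not → at least one input occurs → occurs.
Backup path fails [AND]: Control pod is out=occurs, Shear sequence unavailable=occurs → all inputs occur → occurs.
Offshore blowout preventer fails to close [AND]: Annular stack down=occurs, Backup path fails=occurs, Forward annular preventer offline=occurs → all inputs occur → occurs.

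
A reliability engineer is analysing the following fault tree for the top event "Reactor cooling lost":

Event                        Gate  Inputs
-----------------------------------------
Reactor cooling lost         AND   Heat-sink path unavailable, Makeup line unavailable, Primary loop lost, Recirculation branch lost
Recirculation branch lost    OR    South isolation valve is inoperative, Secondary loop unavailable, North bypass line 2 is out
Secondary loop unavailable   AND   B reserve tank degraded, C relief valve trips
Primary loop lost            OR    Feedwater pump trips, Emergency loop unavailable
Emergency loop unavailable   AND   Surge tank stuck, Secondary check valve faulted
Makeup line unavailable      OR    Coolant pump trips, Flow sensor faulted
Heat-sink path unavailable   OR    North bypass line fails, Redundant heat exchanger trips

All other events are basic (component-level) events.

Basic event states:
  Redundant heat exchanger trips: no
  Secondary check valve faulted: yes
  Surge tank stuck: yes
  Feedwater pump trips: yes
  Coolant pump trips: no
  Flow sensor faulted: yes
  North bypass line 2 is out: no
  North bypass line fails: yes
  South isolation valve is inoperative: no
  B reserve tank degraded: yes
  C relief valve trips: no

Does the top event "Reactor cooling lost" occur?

No

Heat-sink path unavailable [OR]: North bypass line fails=occurs, Redundant heat exchanger trips=not → at least one input occurs → occurs.
Makeup line unavailable [OR]: Coolant pump trips=not, Flow sensor faulted=occurs → at least one input occurs → occurs.
Emergency loop unavailable [AND]: Surge tank stuck=occurs, Secondary check valve faulted=occurs → all inputs occur → occurs.
Primary loop lost [OR]: Feedwater pump trips=occurs, Emergency loop unavailable=occurs → at least one input occurs → occurs.
Secondary loop unavailable [AND]: B reserve tank degraded=occurs, C relief valve trips=not → not all inputs occur → does not occur.
Recirculation branch lost [OR]: South isolation valve is inoperative=not, Secondary loop unavailable=not, North bypass line 2 is out=not → no input occurs → does not occur.
Reactor cooling lost [AND]: Heat-sink path unavailable=occurs, Makeup line unavailable=occurs, Primary loop lost=occurs, Recirculation branch lost=not → not all inputs occur → does not occur.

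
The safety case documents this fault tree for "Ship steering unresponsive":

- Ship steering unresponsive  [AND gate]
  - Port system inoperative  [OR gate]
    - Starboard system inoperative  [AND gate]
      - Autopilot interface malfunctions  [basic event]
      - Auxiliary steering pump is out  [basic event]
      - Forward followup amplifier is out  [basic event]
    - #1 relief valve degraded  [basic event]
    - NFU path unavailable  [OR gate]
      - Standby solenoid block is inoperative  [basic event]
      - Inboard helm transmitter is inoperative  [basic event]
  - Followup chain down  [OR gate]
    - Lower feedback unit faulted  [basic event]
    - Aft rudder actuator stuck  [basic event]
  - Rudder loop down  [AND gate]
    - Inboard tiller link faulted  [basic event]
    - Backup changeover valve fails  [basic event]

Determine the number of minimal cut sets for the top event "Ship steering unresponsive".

8

Starboard system inoperative [AND]: one cut set from each child combined → 1 × 1 × 1 = 1 cut set(s).
NFU path unavailable [OR]: union of children's cut sets → 2 cut set(s).
Port system inoperative [OR]: union of children's cut sets → 4 cut set(s).
Followup chain down [OR]: union of children's cut sets → 2 cut set(s).
Rudder loop down [AND]: one cut set from each child combined → 1 × 1 = 1 cut set(s).
Ship steering unresponsive [AND]: one cut set from each child combined → 4 × 2 × 1 = 8 cut set(s).
Minimal cut sets: {Autopilot interface malfunctions, Auxiliary steering pump is out, Backup changeover valve fails, Forward followup amplifier is out, Inboard tiller link faulted, Lower feedback unit faulted}; {Aft rudder actuator stuck, Autopilot interface malfunctions, Auxiliary steering pump is out, Backup changeover valve fails, Forward followup amplifier is out, Inboard tiller link faulted}; {#1 relief valve degraded, Backup changeover valve fails, Inboard tiller link faulted, Lower feedback unit faulted}; {#1 relief valve degraded, Aft rudder actuator stuck, Backup changeover valve fails, Inboard tiller link faulted}; {Backup changeover valve fails, Inboard tiller link faulted, Lower feedback unit faulted, Standby solenoid block is inoperative}; {Aft rudder actuator stuck, Backup changeover valve fails, Inboard tiller link faulted, Standby solenoid block is inoperative}; {Backup changeover valve fails, Inboard helm transmitter is inoperative, Inboard tiller link faulted, Lower feedback unit faulted}; {Aft rudder actuator stuck, Backup changeover valve fails, Inboard helm transmitter is inoperative, Inboard tiller link faulted}.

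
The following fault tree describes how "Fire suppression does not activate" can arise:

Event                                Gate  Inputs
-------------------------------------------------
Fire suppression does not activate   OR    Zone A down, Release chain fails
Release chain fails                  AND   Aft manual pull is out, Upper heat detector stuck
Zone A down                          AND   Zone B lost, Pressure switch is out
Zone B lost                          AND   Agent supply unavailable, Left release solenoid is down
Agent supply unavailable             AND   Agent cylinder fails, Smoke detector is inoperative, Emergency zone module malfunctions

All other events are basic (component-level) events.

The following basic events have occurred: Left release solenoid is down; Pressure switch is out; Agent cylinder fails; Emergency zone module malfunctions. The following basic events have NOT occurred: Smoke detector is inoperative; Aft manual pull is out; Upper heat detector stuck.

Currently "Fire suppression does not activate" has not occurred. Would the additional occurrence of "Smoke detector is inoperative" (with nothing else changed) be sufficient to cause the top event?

Yes

Counterfactual: set "Smoke detector is inoperative" to occurred.
Agent supply unavailable [AND]: Agent cylinder fails=occurs, Smoke detector is inoperative=occurs, Emergency zone module malfunctions=occurs → all inputs occur → occurs.
Zone B lost [AND]: Agent supply unavailable=occurs, Left release solenoid is down=occurs → all inputs occur → occurs.
Zone A down [AND]: Zone B lost=occurs, Pressure switch is out=occurs → all inputs occur → occurs.
Release chain fails [AND]: Aft manual pull is out=not, Upper heat detector stuck=not → not all inputs occur → does not occur.
Fire suppression does not activate [OR]: Zone A down=occurs, Release chain fails=not → at least one input occurs → occurs.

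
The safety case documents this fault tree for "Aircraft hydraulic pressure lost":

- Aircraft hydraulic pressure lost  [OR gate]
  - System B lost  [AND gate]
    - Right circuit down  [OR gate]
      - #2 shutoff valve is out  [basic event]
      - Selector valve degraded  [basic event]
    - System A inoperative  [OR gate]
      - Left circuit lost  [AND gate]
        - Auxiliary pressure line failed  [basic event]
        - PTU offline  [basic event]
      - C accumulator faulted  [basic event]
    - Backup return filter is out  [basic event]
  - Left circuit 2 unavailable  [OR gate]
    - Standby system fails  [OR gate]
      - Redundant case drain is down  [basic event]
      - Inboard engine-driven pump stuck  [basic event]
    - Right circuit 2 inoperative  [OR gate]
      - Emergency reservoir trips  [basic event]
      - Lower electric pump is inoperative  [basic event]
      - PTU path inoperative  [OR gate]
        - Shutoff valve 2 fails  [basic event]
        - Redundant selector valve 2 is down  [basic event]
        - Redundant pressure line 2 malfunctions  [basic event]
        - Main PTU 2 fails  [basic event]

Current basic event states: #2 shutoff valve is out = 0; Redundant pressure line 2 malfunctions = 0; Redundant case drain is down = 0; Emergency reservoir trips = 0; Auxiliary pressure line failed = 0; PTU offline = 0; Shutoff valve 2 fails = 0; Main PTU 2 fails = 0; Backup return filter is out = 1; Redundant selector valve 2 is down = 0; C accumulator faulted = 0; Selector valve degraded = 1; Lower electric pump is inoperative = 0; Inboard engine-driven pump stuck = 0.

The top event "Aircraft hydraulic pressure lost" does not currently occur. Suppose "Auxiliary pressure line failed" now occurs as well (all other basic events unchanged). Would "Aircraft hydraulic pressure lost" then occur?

No

Counterfactual: set "Auxiliary pressure line failed" to occurred.
Right circuit down [OR]: #2 shutoff valve is out=not, Selector valve degraded=occurs → at least one input occurs → occurs.
Left circuit lost [AND]: Auxiliary pressure line failed=occurs, PTU offline=not → not all inputs occur → does not occur.
System A inoperative [OR]: Left circuit lost=not, C accumulator faulted=not → no input occurs → does not occur.
System B lost [AND]: Right circuit down=occurs, System A inoperative=not, Backup return filter is out=occurs → not all inputs occur → does not occur.
Standby system fails [OR]: Redundant case drain is down=not, Inboard engine-driven pump stuck=not → no input occurs → does not occur.
PTU path inoperative [OR]: Shutoff valve 2 fails=not, Redundant selector valve 2 is down=not, Redundant pressure line 2 malfunctions=not, Main PTU 2 fails=not → no input occurs → does not occur.
Right circuit 2 inoperative [OR]: Emergency reservoir trips=not, Lower electric pump is inoperative=not, PTU path inoperative=not → no input occurs → does not occur.
Left circuit 2 unavailable [OR]: Standby system fails=not, Right circuit 2 inoperative=not → no input occurs → does not occur.
Aircraft hydraulic pressure lost [OR]: System B lost=not, Left circuit 2 unavailable=not → no input occurs → does not occur.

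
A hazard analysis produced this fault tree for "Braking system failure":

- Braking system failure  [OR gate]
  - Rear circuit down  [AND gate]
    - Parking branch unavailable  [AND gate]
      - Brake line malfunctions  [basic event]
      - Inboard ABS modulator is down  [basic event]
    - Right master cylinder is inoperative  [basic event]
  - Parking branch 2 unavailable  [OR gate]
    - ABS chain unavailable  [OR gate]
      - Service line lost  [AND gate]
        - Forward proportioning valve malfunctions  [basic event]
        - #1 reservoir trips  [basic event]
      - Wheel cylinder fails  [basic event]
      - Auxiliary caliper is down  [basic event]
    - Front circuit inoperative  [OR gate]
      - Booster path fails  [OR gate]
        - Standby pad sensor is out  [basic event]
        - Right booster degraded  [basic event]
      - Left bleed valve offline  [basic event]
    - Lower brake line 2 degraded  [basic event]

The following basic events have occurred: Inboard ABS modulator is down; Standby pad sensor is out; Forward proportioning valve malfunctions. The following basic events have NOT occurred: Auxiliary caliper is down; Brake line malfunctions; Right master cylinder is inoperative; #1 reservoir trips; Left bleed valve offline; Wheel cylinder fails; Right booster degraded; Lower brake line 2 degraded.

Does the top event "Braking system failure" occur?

Parking branch unavailable [AND]: Brake line malfunctions=not, Inboard ABS modulator is down=occurs → not all inputs occur → does not occur.
Rear circuit down [AND]: Parking branch unavailable=not, Right master cylinder is inoperative=not → not all inputs occur → does not occur.
Service line lost [AND]: Forward proportioning valve malfunctions=occurs, #1 reservoir trips=not → not all inputs occur → does not occur.
ABS chain unavailable [OR]: Service line lost=not, Wheel cylinder fails=not, Auxiliary caliper is down=not → no input occurs → does not occur.
Booster path fails [OR]: Standby pad sensor is out=occurs, Right booster degraded=not → at least one input occurs → occurs.
Front circuit inoperative [OR]: Booster path fails=occurs, Left bleed valve offline=not → at least one input occurs → occurs.
Parking branch 2 unavailable [OR]: ABS chain unavailable=not, Front circuit inoperative=occurs, Lower brake line 2 degraded=not → at least one input occurs → occurs.
Braking system failure [OR]: Rear circuit down=not, Parking branch 2 unavailable=occurs → at least one input occurs → occurs.

Yes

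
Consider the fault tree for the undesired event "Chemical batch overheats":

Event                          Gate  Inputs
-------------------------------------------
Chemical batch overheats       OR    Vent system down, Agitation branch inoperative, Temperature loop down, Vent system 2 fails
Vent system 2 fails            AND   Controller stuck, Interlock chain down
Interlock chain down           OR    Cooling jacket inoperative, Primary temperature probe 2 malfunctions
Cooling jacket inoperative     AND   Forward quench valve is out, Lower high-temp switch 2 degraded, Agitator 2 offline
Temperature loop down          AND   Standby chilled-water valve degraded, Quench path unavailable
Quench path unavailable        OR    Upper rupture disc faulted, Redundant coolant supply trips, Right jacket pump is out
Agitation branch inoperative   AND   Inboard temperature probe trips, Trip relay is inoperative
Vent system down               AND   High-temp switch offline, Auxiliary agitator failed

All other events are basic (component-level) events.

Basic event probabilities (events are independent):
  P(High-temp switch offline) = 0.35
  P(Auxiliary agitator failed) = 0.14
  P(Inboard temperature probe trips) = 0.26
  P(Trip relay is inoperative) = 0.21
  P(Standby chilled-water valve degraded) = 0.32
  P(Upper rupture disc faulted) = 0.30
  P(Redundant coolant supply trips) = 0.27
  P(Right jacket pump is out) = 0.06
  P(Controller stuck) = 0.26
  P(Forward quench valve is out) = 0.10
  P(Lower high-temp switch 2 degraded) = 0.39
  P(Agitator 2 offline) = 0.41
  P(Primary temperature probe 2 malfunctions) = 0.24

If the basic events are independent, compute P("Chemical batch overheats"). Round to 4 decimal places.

0.2996

P(Vent system down) [AND] = 0.35 × 0.14 = 0.049000
P(Agitation branch inoperative) [AND] = 0.26 × 0.21 = 0.054600
P(Quench path unavailable) [OR] = 1 − (1−0.30) × (1−0.27) × (1−0.06) = 0.519660
P(Temperature loop down) [AND] = 0.32 × 0.519660 = 0.166291
P(Cooling jacket inoperative) [AND] = 0.10 × 0.39 × 0.41 = 0.015990
P(Interlock chain down) [OR] = 1 − (1−0.015990) × (1−0.24) = 0.252152
P(Vent system 2 fails) [AND] = 0.26 × 0.252152 = 0.065560
P(Chemical batch overheats) [OR] = 1 − (1−0.049000) × (1−0.054600) × (1−0.166291) × (1−0.065560) = 0.299574
Rounded to 4 decimal places: P(Chemical batch overheats) ≈ 0.2996.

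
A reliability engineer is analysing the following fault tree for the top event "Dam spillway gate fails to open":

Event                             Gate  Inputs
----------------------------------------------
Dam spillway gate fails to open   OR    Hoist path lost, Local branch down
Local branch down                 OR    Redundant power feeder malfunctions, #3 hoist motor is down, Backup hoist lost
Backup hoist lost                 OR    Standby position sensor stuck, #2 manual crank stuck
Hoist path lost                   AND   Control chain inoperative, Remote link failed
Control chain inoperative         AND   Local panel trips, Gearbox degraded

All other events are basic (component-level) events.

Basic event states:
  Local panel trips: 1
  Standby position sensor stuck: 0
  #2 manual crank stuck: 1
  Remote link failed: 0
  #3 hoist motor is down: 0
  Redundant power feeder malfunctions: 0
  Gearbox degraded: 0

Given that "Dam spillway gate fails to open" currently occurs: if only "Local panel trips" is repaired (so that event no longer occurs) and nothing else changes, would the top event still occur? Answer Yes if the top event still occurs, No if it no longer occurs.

Yes

Counterfactual: set "Local panel trips" to not occurred.
Control chain inoperative [AND]: Local panel trips=not, Gearbox degraded=not → not all inputs occur → does not occur.
Hoist path lost [AND]: Control chain inoperative=not, Remote link failed=not → not all inputs occur → does not occur.
Backup hoist lost [OR]: Standby position sensor stuck=not, #2 manual crank stuck=occurs → at least one input occurs → occurs.
Local branch down [OR]: Redundant power feeder malfunctions=not, #3 hoist motor is down=not, Backup hoist lost=occurs → at least one input occurs → occurs.
Dam spillway gate fails to open [OR]: Hoist path lost=not, Local branch down=occurs → at least one input occurs → occurs.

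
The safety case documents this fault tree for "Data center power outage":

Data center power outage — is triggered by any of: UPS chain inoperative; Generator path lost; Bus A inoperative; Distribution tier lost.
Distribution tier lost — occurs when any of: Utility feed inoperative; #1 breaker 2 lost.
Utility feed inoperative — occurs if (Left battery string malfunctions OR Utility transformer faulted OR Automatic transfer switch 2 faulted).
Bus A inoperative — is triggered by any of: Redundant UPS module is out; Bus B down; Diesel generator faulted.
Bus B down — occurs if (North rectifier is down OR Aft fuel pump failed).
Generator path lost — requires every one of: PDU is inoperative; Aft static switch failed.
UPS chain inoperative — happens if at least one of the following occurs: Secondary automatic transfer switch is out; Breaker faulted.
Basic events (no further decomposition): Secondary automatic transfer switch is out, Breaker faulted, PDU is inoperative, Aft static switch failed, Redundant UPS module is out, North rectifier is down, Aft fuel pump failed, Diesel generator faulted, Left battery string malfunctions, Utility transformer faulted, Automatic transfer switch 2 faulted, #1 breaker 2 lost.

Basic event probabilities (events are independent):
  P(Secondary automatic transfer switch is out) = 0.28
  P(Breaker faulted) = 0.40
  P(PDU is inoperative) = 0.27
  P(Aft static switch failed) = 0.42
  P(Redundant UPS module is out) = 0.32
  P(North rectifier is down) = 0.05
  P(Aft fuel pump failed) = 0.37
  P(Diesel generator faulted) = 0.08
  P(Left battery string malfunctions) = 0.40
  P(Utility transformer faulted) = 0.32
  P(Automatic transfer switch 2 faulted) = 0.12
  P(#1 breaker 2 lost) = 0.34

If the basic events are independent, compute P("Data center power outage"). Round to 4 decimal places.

0.9660

P(UPS chain inoperative) [OR] = 1 − (1−0.28) × (1−0.40) = 0.568000
P(Generator path lost) [AND] = 0.27 × 0.42 = 0.113400
P(Bus B down) [OR] = 1 − (1−0.05) × (1−0.37) = 0.401500
P(Bus A inoperative) [OR] = 1 − (1−0.32) × (1−0.401500) × (1−0.08) = 0.625578
P(Utility feed inoperative) [OR] = 1 − (1−0.40) × (1−0.32) × (1−0.12) = 0.640960
P(Distribution tier lost) [OR] = 1 − (1−0.640960) × (1−0.34) = 0.763034
P(Data center power outage) [OR] = 1 − (1−0.568000) × (1−0.113400) × (1−0.625578) × (1−0.763034) = 0.966017
Rounded to 4 decimal places: P(Data center power outage) ≈ 0.9660.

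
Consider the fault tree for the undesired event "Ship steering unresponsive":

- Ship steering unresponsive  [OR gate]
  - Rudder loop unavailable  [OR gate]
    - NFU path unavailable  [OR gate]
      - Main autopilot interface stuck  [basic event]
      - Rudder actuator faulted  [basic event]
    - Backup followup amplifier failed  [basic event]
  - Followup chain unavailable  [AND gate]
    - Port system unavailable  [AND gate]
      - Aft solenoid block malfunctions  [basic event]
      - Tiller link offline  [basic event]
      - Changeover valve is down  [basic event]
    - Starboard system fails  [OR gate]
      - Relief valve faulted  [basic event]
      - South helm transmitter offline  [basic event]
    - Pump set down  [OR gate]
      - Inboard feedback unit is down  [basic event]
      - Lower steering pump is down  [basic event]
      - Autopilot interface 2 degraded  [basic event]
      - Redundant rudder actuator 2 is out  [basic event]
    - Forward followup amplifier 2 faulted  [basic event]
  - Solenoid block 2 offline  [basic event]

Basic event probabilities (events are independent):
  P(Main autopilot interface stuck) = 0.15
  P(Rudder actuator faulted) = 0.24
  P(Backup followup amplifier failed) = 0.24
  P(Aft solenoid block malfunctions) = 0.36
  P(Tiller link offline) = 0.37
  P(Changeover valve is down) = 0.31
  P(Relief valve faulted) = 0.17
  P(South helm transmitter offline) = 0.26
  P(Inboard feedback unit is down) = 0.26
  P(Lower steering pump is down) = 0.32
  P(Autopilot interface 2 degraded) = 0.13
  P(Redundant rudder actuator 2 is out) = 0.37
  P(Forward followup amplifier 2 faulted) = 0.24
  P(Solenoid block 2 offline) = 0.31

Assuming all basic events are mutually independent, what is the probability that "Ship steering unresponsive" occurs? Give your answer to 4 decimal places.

P(NFU path unavailable) [OR] = 1 − (1−0.15) × (1−0.24) = 0.354000
P(Rudder loop unavailable) [OR] = 1 − (1−0.354000) × (1−0.24) = 0.509040
P(Port system unavailable) [AND] = 0.36 × 0.37 × 0.31 = 0.041292
P(Starboard system fails) [OR] = 1 − (1−0.17) × (1−0.26) = 0.385800
P(Pump set down) [OR] = 1 − (1−0.26) × (1−0.32) × (1−0.13) × (1−0.37) = 0.724196
P(Followup chain unavailable) [AND] = 0.041292 × 0.385800 × 0.724196 × 0.24 = 0.002769
P(Ship steering unresponsive) [OR] = 1 − (1−0.509040) × (1−0.002769) × (1−0.31) = 0.662176
Rounded to 4 decimal places: P(Ship steering unresponsive) ≈ 0.6622.

0.6622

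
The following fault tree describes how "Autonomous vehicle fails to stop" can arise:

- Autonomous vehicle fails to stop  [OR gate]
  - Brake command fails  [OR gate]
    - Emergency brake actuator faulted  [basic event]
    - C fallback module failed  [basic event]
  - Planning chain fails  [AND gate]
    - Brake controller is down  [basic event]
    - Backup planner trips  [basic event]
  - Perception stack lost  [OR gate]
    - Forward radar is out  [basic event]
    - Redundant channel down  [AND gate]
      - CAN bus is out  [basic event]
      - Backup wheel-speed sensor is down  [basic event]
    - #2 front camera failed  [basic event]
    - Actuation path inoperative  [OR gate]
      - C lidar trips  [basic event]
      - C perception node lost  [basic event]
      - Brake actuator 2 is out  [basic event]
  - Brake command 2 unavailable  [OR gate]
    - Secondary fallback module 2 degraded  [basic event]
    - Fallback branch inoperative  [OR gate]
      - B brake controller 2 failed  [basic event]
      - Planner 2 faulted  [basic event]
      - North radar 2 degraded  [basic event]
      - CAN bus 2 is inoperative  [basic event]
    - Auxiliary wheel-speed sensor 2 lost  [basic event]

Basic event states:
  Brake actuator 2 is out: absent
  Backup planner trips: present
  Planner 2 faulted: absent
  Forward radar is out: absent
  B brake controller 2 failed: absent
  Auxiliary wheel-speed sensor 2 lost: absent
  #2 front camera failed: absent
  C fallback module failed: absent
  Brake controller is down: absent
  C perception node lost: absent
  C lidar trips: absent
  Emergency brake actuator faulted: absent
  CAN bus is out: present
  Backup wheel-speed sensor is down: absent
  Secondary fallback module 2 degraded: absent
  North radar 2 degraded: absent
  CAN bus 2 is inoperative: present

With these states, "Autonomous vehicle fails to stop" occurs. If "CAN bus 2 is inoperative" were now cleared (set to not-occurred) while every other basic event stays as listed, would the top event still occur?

Counterfactual: set "CAN bus 2 is inoperative" to not occurred.
Brake command fails [OR]: Emergency brake actuator faulted=not, C fallback module failed=not → no input occurs → does not occur.
Planning chain fails [AND]: Brake controller is down=not, Backup planner trips=occurs → not all inputs occur → does not occur.
Redundant channel down [AND]: CAN bus is out=occurs, Backup wheel-speed sensor is down=not → not all inputs occur → does not occur.
Actuation path inoperative [OR]: C lidar trips=not, C perception node lost=not, Brake actuator 2 is out=not → no input occurs → does not occur.
Perception stack lost [OR]: Forward radar is out=not, Redundant channel down=not, #2 front camera failed=not, Actuation path inoperative=not → no input occurs → does not occur.
Fallback branch inoperative [OR]: B brake controller 2 failed=not, Planner 2 faulted=not, North radar 2 degraded=not, CAN bus 2 is inoperative=not → no input occurs → does not occur.
Brake command 2 unavailable [OR]: Secondary fallback module 2 degraded=not, Fallback branch inoperative=not, Auxiliary wheel-speed sensor 2 lost=not → no input occurs → does not occur.
Autonomous vehicle fails to stop [OR]: Brake command fails=not, Planning chain fails=not, Perception stack lost=not, Brake command 2 unavailable=not → no input occurs → does not occur.

No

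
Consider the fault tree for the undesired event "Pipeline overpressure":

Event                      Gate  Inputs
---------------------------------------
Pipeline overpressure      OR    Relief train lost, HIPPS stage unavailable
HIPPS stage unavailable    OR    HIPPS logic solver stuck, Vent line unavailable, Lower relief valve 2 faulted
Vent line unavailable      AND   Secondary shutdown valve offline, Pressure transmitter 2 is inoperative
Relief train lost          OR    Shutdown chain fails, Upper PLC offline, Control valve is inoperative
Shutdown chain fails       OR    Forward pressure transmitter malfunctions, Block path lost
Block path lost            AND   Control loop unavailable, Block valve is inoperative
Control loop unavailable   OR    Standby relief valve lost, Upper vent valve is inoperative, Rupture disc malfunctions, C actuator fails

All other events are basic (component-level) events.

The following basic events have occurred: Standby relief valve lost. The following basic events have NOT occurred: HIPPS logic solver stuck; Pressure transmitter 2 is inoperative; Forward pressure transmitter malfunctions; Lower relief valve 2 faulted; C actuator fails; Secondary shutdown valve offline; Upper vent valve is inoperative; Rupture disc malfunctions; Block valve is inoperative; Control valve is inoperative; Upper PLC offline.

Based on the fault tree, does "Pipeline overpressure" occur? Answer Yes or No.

No

Control loop unavailable [OR]: Standby relief valve lost=occurs, Upper vent valve is inoperative=not, Rupture disc malfunctions=not, C actuator fails=not → at least one input occurs → occurs.
Block path lost [AND]: Control loop unavailable=occurs, Block valve is inoperative=not → not all inputs occur → does not occur.
Shutdown chain fails [OR]: Forward pressure transmitter malfunctions=not, Block path lost=not → no input occurs → does not occur.
Relief train lost [OR]: Shutdown chain fails=not, Upper PLC offline=not, Control valve is inoperative=not → no input occurs → does not occur.
Vent line unavailable [AND]: Secondary shutdown valve offline=not, Pressure transmitter 2 is inoperative=not → not all inputs occur → does not occur.
HIPPS stage unavailable [OR]: HIPPS logic solver stuck=not, Vent line unavailable=not, Lower relief valve 2 faulted=not → no input occurs → does not occur.
Pipeline overpressure [OR]: Relief train lost=not, HIPPS stage unavailable=not → no input occurs → does not occur.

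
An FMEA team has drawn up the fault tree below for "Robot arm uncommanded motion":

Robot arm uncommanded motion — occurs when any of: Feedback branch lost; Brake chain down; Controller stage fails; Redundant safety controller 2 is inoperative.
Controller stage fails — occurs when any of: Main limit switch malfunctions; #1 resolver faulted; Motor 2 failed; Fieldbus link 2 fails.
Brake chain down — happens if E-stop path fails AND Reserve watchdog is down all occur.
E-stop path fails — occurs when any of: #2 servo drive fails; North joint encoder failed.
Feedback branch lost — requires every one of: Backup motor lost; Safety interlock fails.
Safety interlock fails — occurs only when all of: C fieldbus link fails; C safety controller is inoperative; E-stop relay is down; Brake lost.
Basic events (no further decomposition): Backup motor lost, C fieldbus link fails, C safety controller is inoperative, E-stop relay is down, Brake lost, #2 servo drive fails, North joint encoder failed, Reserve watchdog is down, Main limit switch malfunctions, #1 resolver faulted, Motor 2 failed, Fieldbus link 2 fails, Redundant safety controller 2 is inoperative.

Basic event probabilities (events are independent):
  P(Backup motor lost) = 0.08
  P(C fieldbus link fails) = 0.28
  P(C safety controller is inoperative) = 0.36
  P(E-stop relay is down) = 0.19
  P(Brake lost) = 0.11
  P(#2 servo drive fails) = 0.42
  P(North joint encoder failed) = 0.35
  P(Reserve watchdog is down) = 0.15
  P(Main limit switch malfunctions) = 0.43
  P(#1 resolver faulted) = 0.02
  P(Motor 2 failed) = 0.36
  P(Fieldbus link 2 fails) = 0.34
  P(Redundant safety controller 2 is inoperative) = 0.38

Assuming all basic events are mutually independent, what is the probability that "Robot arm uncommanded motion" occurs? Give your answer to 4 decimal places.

P(Safety interlock fails) [AND] = 0.28 × 0.36 × 0.19 × 0.11 = 0.002107
P(Feedback branch lost) [AND] = 0.08 × 0.002107 = 0.000169
P(E-stop path fails) [OR] = 1 − (1−0.42) × (1−0.35) = 0.623000
P(Brake chain down) [AND] = 0.623000 × 0.15 = 0.093450
P(Controller stage fails) [OR] = 1 − (1−0.43) × (1−0.02) × (1−0.36) × (1−0.34) = 0.764047
P(Robot arm uncommanded motion) [OR] = 1 − (1−0.000169) × (1−0.093450) × (1−0.764047) × (1−0.38) = 0.867402
Rounded to 4 decimal places: P(Robot arm uncommanded motion) ≈ 0.8674.

0.8674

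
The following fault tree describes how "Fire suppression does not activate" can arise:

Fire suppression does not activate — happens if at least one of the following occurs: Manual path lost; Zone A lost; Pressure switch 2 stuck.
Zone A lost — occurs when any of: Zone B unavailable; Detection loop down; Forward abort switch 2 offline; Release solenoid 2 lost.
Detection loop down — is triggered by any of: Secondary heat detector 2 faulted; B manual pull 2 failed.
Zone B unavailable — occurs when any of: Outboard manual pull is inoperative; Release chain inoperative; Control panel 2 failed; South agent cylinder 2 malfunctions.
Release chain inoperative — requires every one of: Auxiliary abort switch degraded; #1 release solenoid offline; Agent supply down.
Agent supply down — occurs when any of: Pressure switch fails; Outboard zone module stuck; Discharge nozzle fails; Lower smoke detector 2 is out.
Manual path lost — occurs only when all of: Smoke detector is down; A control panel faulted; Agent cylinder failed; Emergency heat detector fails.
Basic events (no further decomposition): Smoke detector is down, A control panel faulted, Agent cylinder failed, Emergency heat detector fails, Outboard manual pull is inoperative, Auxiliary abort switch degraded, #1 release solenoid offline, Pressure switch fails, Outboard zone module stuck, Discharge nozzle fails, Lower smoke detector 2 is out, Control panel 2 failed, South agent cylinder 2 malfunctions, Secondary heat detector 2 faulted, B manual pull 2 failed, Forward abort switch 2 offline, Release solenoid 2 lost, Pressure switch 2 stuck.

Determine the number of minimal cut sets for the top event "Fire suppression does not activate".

Manual path lost [AND]: one cut set from each child combined → 1 × 1 × 1 × 1 = 1 cut set(s).
Agent supply down [OR]: union of children's cut sets → 4 cut set(s).
Release chain inoperative [AND]: one cut set from each child combined → 1 × 1 × 4 = 4 cut set(s).
Zone B unavailable [OR]: union of children's cut sets → 7 cut set(s).
Detection loop down [OR]: union of children's cut sets → 2 cut set(s).
Zone A lost [OR]: union of children's cut sets → 11 cut set(s).
Fire suppression does not activate [OR]: union of children's cut sets → 13 cut set(s).

13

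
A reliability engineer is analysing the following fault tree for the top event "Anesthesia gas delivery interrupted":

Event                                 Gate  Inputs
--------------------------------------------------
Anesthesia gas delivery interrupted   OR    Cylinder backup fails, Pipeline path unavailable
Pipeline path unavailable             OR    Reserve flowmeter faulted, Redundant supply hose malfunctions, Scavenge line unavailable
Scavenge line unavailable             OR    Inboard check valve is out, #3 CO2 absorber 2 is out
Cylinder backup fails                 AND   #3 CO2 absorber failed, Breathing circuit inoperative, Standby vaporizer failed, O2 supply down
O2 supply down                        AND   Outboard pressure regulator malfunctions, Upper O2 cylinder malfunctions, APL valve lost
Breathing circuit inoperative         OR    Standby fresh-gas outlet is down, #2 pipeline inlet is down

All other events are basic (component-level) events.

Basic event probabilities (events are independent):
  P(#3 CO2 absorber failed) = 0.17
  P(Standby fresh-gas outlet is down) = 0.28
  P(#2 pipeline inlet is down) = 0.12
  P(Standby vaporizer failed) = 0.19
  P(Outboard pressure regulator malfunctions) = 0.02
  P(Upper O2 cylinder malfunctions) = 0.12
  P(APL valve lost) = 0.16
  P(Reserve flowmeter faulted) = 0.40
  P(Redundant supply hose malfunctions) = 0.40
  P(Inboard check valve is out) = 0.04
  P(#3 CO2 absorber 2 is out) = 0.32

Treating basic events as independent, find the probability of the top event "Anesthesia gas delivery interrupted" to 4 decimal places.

0.7650

P(Breathing circuit inoperative) [OR] = 1 − (1−0.28) × (1−0.12) = 0.366400
P(O2 supply down) [AND] = 0.02 × 0.12 × 0.16 = 0.000384
P(Cylinder backup fails) [AND] = 0.17 × 0.366400 × 0.19 × 0.000384 = 0.000005
P(Scavenge line unavailable) [OR] = 1 − (1−0.04) × (1−0.32) = 0.347200
P(Pipeline path unavailable) [OR] = 1 − (1−0.40) × (1−0.40) × (1−0.347200) = 0.764992
P(Anesthesia gas delivery interrupted) [OR] = 1 − (1−0.000005) × (1−0.764992) = 0.764993
Rounded to 4 decimal places: P(Anesthesia gas delivery interrupted) ≈ 0.7650.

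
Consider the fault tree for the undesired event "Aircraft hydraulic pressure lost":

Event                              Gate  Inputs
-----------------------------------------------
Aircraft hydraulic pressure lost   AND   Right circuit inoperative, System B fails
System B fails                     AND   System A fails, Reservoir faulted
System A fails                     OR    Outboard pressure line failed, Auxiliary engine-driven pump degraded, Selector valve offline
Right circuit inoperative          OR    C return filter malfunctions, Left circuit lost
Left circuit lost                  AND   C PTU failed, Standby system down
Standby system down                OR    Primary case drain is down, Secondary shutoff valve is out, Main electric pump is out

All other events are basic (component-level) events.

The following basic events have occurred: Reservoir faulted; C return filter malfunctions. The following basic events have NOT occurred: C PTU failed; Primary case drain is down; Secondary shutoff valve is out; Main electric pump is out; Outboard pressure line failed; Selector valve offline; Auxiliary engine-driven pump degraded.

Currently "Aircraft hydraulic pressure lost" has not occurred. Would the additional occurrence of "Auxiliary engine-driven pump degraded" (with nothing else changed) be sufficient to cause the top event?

Yes

Counterfactual: set "Auxiliary engine-driven pump degraded" to occurred.
Standby system down [OR]: Primary case drain is down=not, Secondary shutoff valve is out=not, Main electric pump is out=not → no input occurs → does not occur.
Left circuit lost [AND]: C PTU failed=not, Standby system down=not → not all inputs occur → does not occur.
Right circuit inoperative [OR]: C return filter malfunctions=occurs, Left circuit lost=not → at least one input occurs → occurs.
System A fails [OR]: Outboard pressure line failed=not, Auxiliary engine-driven pump degraded=occurs, Selector valve offline=not → at least one input occurs → occurs.
System B fails [AND]: System A fails=occurs, Reservoir faulted=occurs → all inputs occur → occurs.
Aircraft hydraulic pressure lost [AND]: Right circuit inoperative=occurs, System B fails=occurs → all inputs occur → occurs.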